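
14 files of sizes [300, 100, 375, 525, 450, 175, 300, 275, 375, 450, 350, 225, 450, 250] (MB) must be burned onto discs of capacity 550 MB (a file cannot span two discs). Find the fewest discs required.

10

Total = 525 + 450 + 450 + 450 + 375 + 375 + 350 + 300 + 300 + 275 + 250 + 225 + 175 + 100 = 4600 MB.
Lower bound: ⌈4600/550⌉ = 9 discs.
A packing using 10 discs:
  disc 1: 525 = 525
  disc 2: 450 + 100 = 550
  disc 3: 450 = 450
  disc 4: 450 = 450
  disc 5: 375 + 175 = 550
  disc 6: 375 = 375
  disc 7: 350 = 350
  disc 8: 300 + 250 = 550
  disc 9: 300 + 225 = 525
  disc 10: 275 = 275
No arrangement into 9 discs stays within capacity, so 10 is optimal.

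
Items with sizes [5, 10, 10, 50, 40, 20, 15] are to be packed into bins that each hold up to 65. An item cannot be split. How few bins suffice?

Total = 50 + 40 + 20 + 15 + 10 + 10 + 5 = 150.
Lower bound: ⌈150/65⌉ = 3 bins.
A packing using 3 bins:
  bin 1: 50 + 15 = 65
  bin 2: 40 + 20 + 5 = 65
  bin 3: 10 + 10 = 20
This matches the lower bound, so 3 is optimal.

3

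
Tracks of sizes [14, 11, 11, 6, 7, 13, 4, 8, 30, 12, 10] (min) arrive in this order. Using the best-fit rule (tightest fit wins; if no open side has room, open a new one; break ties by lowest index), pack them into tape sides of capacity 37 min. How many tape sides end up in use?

  14 → side 1 (new)  [load 14/37]
  11 → side 1  [load 25/37]
  11 → side 1  [load 36/37]
  6 → side 2 (new)  [load 6/37]
  7 → side 2  [load 13/37]
  13 → side 2  [load 26/37]
  4 → side 2  [load 30/37]
  8 → side 3 (new)  [load 8/37]
  30 → side 4 (new)  [load 30/37]
  12 → side 3  [load 20/37]
  10 → side 3  [load 30/37]
4 tape sides opened.

4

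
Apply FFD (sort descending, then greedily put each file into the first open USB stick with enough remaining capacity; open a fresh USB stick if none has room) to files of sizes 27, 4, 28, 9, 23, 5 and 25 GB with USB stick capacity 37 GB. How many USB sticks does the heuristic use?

Sorted descending: 28, 27, 25, 23, 9, 5, 4.
  28 → USB stick 1 (new)  [load 28/37]
  27 → USB stick 2 (new)  [load 27/37]
  25 → USB stick 3 (new)  [load 25/37]
  23 → USB stick 4 (new)  [load 23/37]
  9 → USB stick 1  [load 37/37]
  5 → USB stick 2  [load 32/37]
  4 → USB stick 2  [load 36/37]
4 USB sticks opened.

4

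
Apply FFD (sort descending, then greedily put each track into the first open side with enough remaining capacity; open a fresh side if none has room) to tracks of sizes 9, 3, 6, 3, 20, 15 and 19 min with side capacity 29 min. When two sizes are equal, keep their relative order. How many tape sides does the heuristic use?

Sorted descending: 20, 19, 15, 9, 6, 3, 3.
  20 → side 1 (new)  [load 20/29]
  19 → side 2 (new)  [load 19/29]
  15 → side 3 (new)  [load 15/29]
  9 → side 1  [load 29/29]
  6 → side 2  [load 25/29]
  3 → side 2  [load 28/29]
  3 → side 3  [load 18/29]
3 tape sides opened.

3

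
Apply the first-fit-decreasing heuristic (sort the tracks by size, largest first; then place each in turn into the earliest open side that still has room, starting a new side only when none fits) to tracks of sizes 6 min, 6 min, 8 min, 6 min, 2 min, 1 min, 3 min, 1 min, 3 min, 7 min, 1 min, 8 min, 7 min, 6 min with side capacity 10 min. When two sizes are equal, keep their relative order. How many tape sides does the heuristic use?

Sorted descending: 8, 8, 7, 7, 6, 6, 6, 6, 3, 3, 2, 1, 1, 1.
  8 → side 1 (new)  [load 8/10]
  8 → side 2 (new)  [load 8/10]
  7 → side 3 (new)  [load 7/10]
  7 → side 4 (new)  [load 7/10]
  6 → side 5 (new)  [load 6/10]
  6 → side 6 (new)  [load 6/10]
  6 → side 7 (new)  [load 6/10]
  6 → side 8 (new)  [load 6/10]
  3 → side 3  [load 10/10]
  3 → side 4  [load 10/10]
  2 → side 1  [load 10/10]
  1 → side 2  [load 9/10]
  1 → side 2  [load 10/10]
  1 → side 5  [load 7/10]
8 tape sides opened.

8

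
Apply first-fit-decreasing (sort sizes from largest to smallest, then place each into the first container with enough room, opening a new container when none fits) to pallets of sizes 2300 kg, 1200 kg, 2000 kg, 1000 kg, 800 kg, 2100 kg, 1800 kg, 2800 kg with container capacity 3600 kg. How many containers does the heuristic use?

Sorted descending: 2800, 2300, 2100, 2000, 1800, 1200, 1000, 800.
  2800 → container 1 (new)  [load 2800/3600]
  2300 → container 2 (new)  [load 2300/3600]
  2100 → container 3 (new)  [load 2100/3600]
  2000 → container 4 (new)  [load 2000/3600]
  1800 → container 5 (new)  [load 1800/3600]
  1200 → container 2  [load 3500/3600]
  1000 → container 3  [load 3100/3600]
  800 → container 1  [load 3600/3600]
5 containers opened.

5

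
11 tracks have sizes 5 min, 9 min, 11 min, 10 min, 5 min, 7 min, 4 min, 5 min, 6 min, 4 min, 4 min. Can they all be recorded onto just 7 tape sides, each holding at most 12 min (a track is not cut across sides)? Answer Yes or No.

Yes

A valid assignment using 7 tape sides:
  side 1: 11 = 11
  side 2: 10 = 10
  side 3: 9 = 9
  side 4: 7 + 5 = 12
  side 5: 6 + 5 = 11
  side 6: 5 + 4 = 9
  side 7: 4 + 4 = 8
Every load is within 12 min, so 7 tape sides suffice.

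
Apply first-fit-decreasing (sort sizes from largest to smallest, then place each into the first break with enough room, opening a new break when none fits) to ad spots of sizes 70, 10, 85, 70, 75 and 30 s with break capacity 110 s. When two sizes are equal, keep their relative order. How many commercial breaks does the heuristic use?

Sorted descending: 85, 75, 70, 70, 30, 10.
  85 → break 1 (new)  [load 85/110]
  75 → break 2 (new)  [load 75/110]
  70 → break 3 (new)  [load 70/110]
  70 → break 4 (new)  [load 70/110]
  30 → break 2  [load 105/110]
  10 → break 1  [load 95/110]
4 commercial breaks opened.

4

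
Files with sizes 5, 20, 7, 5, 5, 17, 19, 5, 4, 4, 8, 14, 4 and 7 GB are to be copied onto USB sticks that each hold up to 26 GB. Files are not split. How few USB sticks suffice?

Total = 20 + 19 + 17 + 14 + 8 + 7 + 7 + 5 + 5 + 5 + 5 + 4 + 4 + 4 = 124 GB.
Lower bound: ⌈124/26⌉ = 5 USB sticks.
A packing using 5 USB sticks:
  USB stick 1: 20 + 5 = 25
  USB stick 2: 19 + 7 = 26
  USB stick 3: 17 + 8 = 25
  USB stick 4: 14 + 7 + 5 = 26
  USB stick 5: 5 + 5 + 4 + 4 + 4 = 22
This matches the lower bound, so 5 is optimal.

5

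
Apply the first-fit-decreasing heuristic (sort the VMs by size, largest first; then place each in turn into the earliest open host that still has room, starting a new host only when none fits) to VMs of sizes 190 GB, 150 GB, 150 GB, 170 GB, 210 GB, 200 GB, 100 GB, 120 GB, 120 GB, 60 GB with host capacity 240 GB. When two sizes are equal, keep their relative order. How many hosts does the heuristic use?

8

Sorted descending: 210, 200, 190, 170, 150, 150, 120, 120, 100, 60.
  210 → host 1 (new)  [load 210/240]
  200 → host 2 (new)  [load 200/240]
  190 → host 3 (new)  [load 190/240]
  170 → host 4 (new)  [load 170/240]
  150 → host 5 (new)  [load 150/240]
  150 → host 6 (new)  [load 150/240]
  120 → host 7 (new)  [load 120/240]
  120 → host 7  [load 240/240]
  100 → host 8 (new)  [load 100/240]
  60 → host 4  [load 230/240]
8 hosts opened.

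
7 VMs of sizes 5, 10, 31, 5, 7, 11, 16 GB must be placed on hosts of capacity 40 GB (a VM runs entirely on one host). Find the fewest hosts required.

Total = 31 + 16 + 11 + 10 + 7 + 5 + 5 = 85 GB.
Lower bound: ⌈85/40⌉ = 3 hosts.
A packing using 3 hosts:
  host 1: 31 + 7 = 38
  host 2: 16 + 11 + 10 = 37
  host 3: 5 + 5 = 10
This matches the lower bound, so 3 is optimal.

3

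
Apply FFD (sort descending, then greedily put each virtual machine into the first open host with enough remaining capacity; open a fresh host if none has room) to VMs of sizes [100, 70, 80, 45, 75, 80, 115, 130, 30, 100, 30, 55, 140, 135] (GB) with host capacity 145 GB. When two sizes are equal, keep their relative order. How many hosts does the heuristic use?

Sorted descending: 140, 135, 130, 115, 100, 100, 80, 80, 75, 70, 55, 45, 30, 30.
  140 → host 1 (new)  [load 140/145]
  135 → host 2 (new)  [load 135/145]
  130 → host 3 (new)  [load 130/145]
  115 → host 4 (new)  [load 115/145]
  100 → host 5 (new)  [load 100/145]
  100 → host 6 (new)  [load 100/145]
  80 → host 7 (new)  [load 80/145]
  80 → host 8 (new)  [load 80/145]
  75 → host 9 (new)  [load 75/145]
  70 → host 9  [load 145/145]
  55 → host 7  [load 135/145]
  45 → host 5  [load 145/145]
  30 → host 4  [load 145/145]
  30 → host 6  [load 130/145]
9 hosts opened.

9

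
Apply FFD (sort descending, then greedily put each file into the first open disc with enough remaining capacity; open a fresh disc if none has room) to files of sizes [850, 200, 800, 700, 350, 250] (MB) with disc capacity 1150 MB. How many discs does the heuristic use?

3

Sorted descending: 850, 800, 700, 350, 250, 200.
  850 → disc 1 (new)  [load 850/1150]
  800 → disc 2 (new)  [load 800/1150]
  700 → disc 3 (new)  [load 700/1150]
  350 → disc 2  [load 1150/1150]
  250 → disc 1  [load 1100/1150]
  200 → disc 3  [load 900/1150]
3 discs opened.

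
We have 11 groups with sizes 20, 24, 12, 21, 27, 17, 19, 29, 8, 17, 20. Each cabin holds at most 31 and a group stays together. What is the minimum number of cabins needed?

9

Total = 29 + 27 + 24 + 21 + 20 + 20 + 19 + 17 + 17 + 12 + 8 = 214.
Lower bound: ⌈214/31⌉ = 7 cabins.
Also, 9 groups each exceed 31/2, and no two of those can share a cabin, so at least 9 cabins are needed.
A packing using 9 cabins:
  cabin 1: 29 = 29
  cabin 2: 27 = 27
  cabin 3: 24 = 24
  cabin 4: 21 + 8 = 29
  cabin 5: 20 = 20
  cabin 6: 20 = 20
  cabin 7: 19 + 12 = 31
  cabin 8: 17 = 17
  cabin 9: 17 = 17
This matches the lower bound, so 9 is optimal.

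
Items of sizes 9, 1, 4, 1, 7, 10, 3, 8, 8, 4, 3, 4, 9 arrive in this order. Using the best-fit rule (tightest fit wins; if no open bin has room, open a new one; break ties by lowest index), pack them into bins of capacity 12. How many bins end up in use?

7

  9 → bin 1 (new)  [load 9/12]
  1 → bin 1  [load 10/12]
  4 → bin 2 (new)  [load 4/12]
  1 → bin 1  [load 11/12]
  7 → bin 2  [load 11/12]
  10 → bin 3 (new)  [load 10/12]
  3 → bin 4 (new)  [load 3/12]
  8 → bin 4  [load 11/12]
  8 → bin 5 (new)  [load 8/12]
  4 → bin 5  [load 12/12]
  3 → bin 6 (new)  [load 3/12]
  4 → bin 6  [load 7/12]
  9 → bin 7 (new)  [load 9/12]
7 bins opened.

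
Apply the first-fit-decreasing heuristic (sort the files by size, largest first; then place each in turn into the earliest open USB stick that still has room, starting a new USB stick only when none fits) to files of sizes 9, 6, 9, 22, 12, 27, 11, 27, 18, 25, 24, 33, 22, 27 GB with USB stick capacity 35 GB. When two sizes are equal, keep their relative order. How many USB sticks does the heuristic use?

Sorted descending: 33, 27, 27, 27, 25, 24, 22, 22, 18, 12, 11, 9, 9, 6.
  33 → USB stick 1 (new)  [load 33/35]
  27 → USB stick 2 (new)  [load 27/35]
  27 → USB stick 3 (new)  [load 27/35]
  27 → USB stick 4 (new)  [load 27/35]
  25 → USB stick 5 (new)  [load 25/35]
  24 → USB stick 6 (new)  [load 24/35]
  22 → USB stick 7 (new)  [load 22/35]
  22 → USB stick 8 (new)  [load 22/35]
  18 → USB stick 9 (new)  [load 18/35]
  12 → USB stick 7  [load 34/35]
  11 → USB stick 6  [load 35/35]
  9 → USB stick 5  [load 34/35]
  9 → USB stick 8  [load 31/35]
  6 → USB stick 2  [load 33/35]
9 USB sticks opened.

9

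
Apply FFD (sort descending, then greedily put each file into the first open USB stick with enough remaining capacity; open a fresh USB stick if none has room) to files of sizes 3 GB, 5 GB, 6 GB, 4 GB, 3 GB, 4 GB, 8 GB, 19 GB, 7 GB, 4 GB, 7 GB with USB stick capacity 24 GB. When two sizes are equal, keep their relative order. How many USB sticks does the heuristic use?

Sorted descending: 19, 8, 7, 7, 6, 5, 4, 4, 4, 3, 3.
  19 → USB stick 1 (new)  [load 19/24]
  8 → USB stick 2 (new)  [load 8/24]
  7 → USB stick 2  [load 15/24]
  7 → USB stick 2  [load 22/24]
  6 → USB stick 3 (new)  [load 6/24]
  5 → USB stick 1  [load 24/24]
  4 → USB stick 3  [load 10/24]
  4 → USB stick 3  [load 14/24]
  4 → USB stick 3  [load 18/24]
  3 → USB stick 3  [load 21/24]
  3 → USB stick 3  [load 24/24]
3 USB sticks opened.

3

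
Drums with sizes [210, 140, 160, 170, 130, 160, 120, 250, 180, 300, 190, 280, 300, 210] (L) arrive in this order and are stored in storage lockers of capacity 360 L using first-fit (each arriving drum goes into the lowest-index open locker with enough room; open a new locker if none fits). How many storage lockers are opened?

  210 → locker 1 (new)  [load 210/360]
  140 → locker 1  [load 350/360]
  160 → locker 2 (new)  [load 160/360]
  170 → locker 2  [load 330/360]
  130 → locker 3 (new)  [load 130/360]
  160 → locker 3  [load 290/360]
  120 → locker 4 (new)  [load 120/360]
  250 → locker 5 (new)  [load 250/360]
  180 → locker 4  [load 300/360]
  300 → locker 6 (new)  [load 300/360]
  190 → locker 7 (new)  [load 190/360]
  280 → locker 8 (new)  [load 280/360]
  300 → locker 9 (new)  [load 300/360]
  210 → locker 10 (new)  [load 210/360]
10 storage lockers opened.

10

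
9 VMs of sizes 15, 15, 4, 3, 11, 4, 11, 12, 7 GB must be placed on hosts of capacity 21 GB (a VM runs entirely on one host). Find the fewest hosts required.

Total = 15 + 15 + 12 + 11 + 11 + 7 + 4 + 4 + 3 = 82 GB.
Lower bound: ⌈82/21⌉ = 4 hosts.
Also, 5 VMs each exceed 21/2 GB, and no two of those can share a host, so at least 5 hosts are needed.
A packing using 5 hosts:
  host 1: 15 + 4 = 19
  host 2: 15 + 4 = 19
  host 3: 12 + 7 = 19
  host 4: 11 + 3 = 14
  host 5: 11 = 11
This matches the lower bound, so 5 is optimal.

5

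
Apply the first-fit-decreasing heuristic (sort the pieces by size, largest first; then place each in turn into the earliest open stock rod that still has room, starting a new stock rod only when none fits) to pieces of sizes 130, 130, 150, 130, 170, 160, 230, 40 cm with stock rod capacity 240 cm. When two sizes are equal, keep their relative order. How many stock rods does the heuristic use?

7

Sorted descending: 230, 170, 160, 150, 130, 130, 130, 40.
  230 → stock rod 1 (new)  [load 230/240]
  170 → stock rod 2 (new)  [load 170/240]
  160 → stock rod 3 (new)  [load 160/240]
  150 → stock rod 4 (new)  [load 150/240]
  130 → stock rod 5 (new)  [load 130/240]
  130 → stock rod 6 (new)  [load 130/240]
  130 → stock rod 7 (new)  [load 130/240]
  40 → stock rod 2  [load 210/240]
7 stock rods opened.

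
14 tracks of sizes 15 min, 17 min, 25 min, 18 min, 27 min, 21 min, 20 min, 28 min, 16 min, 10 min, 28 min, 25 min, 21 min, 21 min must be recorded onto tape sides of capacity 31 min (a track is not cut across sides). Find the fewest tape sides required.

Total = 28 + 28 + 27 + 25 + 25 + 21 + 21 + 21 + 20 + 18 + 17 + 16 + 15 + 10 = 292 min.
Lower bound: ⌈292/31⌉ = 10 tape sides.
Also, 12 tracks each exceed 31/2 min, and no two of those can share a side, so at least 12 tape sides are needed.
A packing using 12 tape sides:
  side 1: 28 = 28
  side 2: 28 = 28
  side 3: 27 = 27
  side 4: 25 = 25
  side 5: 25 = 25
  side 6: 21 + 10 = 31
  side 7: 21 = 21
  side 8: 21 = 21
  side 9: 20 = 20
  side 10: 18 = 18
  side 11: 17 = 17
  side 12: 16 + 15 = 31
This matches the lower bound, so 12 is optimal.

12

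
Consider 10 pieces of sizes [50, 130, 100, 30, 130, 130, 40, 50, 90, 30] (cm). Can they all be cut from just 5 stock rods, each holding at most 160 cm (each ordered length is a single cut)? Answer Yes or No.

Total = 780 cm; ⌈780/160⌉ = 5.
The bound of 5 does not rule out 5, but exhaustive search shows no assignment into 5 stock rods of capacity 160 cm exists — the minimum is 6.

No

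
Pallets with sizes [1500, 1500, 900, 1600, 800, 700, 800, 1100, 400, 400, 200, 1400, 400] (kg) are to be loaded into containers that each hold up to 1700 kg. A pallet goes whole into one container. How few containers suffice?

8

Total = 1600 + 1500 + 1500 + 1400 + 1100 + 900 + 800 + 800 + 700 + 400 + 400 + 400 + 200 = 11700 kg.
Lower bound: ⌈11700/1700⌉ = 7 containers.
A packing using 8 containers:
  container 1: 1600 = 1600
  container 2: 1500 + 200 = 1700
  container 3: 1500 = 1500
  container 4: 1400 = 1400
  container 5: 1100 + 400 = 1500
  container 6: 900 + 800 = 1700
  container 7: 800 + 700 = 1500
  container 8: 400 + 400 = 800
No arrangement into 7 containers stays within capacity, so 8 is optimal.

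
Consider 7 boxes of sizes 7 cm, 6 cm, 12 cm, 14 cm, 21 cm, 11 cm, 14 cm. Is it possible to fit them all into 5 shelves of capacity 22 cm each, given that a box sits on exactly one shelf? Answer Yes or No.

A valid assignment using 5 shelves:
  shelf 1: 21 = 21
  shelf 2: 14 + 7 = 21
  shelf 3: 14 + 6 = 20
  shelf 4: 12 = 12
  shelf 5: 11 = 11
Every load is within 22 cm, so 5 shelves suffice.

Yes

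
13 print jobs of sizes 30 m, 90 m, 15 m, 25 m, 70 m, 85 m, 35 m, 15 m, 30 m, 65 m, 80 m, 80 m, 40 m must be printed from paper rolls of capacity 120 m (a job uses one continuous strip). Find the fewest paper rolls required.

Total = 90 + 85 + 80 + 80 + 70 + 65 + 40 + 35 + 30 + 30 + 25 + 15 + 15 = 660 m.
Lower bound: ⌈660/120⌉ = 6 paper rolls.
A packing using 6 paper rolls:
  roll 1: 90 + 30 = 120
  roll 2: 85 + 35 = 120
  roll 3: 80 + 40 = 120
  roll 4: 80 + 30 = 110
  roll 5: 70 + 25 + 15 = 110
  roll 6: 65 + 15 = 80
This matches the lower bound, so 6 is optimal.

6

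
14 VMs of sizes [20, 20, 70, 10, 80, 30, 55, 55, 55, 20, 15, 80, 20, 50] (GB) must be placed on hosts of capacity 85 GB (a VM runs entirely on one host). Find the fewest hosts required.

Total = 80 + 80 + 70 + 55 + 55 + 55 + 50 + 30 + 20 + 20 + 20 + 20 + 15 + 10 = 580 GB.
Lower bound: ⌈580/85⌉ = 7 hosts.
A packing using 8 hosts:
  host 1: 80 = 80
  host 2: 80 = 80
  host 3: 70 + 15 = 85
  host 4: 55 + 30 = 85
  host 5: 55 + 20 + 10 = 85
  host 6: 55 + 20 = 75
  host 7: 50 + 20 = 70
  host 8: 20 = 20
No arrangement into 7 hosts stays within capacity, so 8 is optimal.

8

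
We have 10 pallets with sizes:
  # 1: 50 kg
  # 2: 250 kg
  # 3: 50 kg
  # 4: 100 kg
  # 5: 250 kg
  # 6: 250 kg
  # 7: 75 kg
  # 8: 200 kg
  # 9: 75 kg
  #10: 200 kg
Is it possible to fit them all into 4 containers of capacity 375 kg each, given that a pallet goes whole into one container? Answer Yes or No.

Total = 1500 kg; ⌈1500/375⌉ = 4.
5 pallets each exceed half the capacity and cannot share a container, forcing at least 5 containers.
At least 5 containers are required, but only 4 are allowed.

No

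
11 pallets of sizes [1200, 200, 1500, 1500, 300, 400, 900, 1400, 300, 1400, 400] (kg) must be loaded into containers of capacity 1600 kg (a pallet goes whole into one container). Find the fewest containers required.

Total = 1500 + 1500 + 1400 + 1400 + 1200 + 900 + 400 + 400 + 300 + 300 + 200 = 9500 kg.
Lower bound: ⌈9500/1600⌉ = 6 containers.
A packing using 7 containers:
  container 1: 1500 = 1500
  container 2: 1500 = 1500
  container 3: 1400 + 200 = 1600
  container 4: 1400 = 1400
  container 5: 1200 + 400 = 1600
  container 6: 900 + 400 + 300 = 1600
  container 7: 300 = 300
No arrangement into 6 containers stays within capacity, so 7 is optimal.

7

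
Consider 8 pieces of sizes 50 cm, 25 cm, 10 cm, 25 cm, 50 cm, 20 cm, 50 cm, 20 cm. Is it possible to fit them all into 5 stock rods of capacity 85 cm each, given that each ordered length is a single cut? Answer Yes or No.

A valid assignment using 4 stock rods:
  stock rod 1: 50 + 25 + 10 = 85
  stock rod 2: 50 + 25 = 75
  stock rod 3: 50 + 20 = 70
  stock rod 4: 20 = 20
That uses only 4 ≤ 5, so 5 stock rods are enough.

Yes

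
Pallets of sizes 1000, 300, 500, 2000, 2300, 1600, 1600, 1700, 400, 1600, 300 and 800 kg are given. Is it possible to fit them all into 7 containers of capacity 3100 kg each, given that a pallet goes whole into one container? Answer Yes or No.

A valid assignment using 6 containers:
  container 1: 2300 + 800 = 3100
  container 2: 2000 + 1000 = 3000
  container 3: 1700 + 500 + 400 + 300 = 2900
  container 4: 1600 + 300 = 1900
  container 5: 1600 = 1600
  container 6: 1600 = 1600
That uses only 6 ≤ 7, so 7 containers are enough.

Yes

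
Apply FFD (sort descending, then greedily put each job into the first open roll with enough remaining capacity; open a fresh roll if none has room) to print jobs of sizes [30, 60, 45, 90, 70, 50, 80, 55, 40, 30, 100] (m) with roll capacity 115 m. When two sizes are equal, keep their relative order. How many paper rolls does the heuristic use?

Sorted descending: 100, 90, 80, 70, 60, 55, 50, 45, 40, 30, 30.
  100 → roll 1 (new)  [load 100/115]
  90 → roll 2 (new)  [load 90/115]
  80 → roll 3 (new)  [load 80/115]
  70 → roll 4 (new)  [load 70/115]
  60 → roll 5 (new)  [load 60/115]
  55 → roll 5  [load 115/115]
  50 → roll 6 (new)  [load 50/115]
  45 → roll 4  [load 115/115]
  40 → roll 6  [load 90/115]
  30 → roll 3  [load 110/115]
  30 → roll 7 (new)  [load 30/115]
7 paper rolls opened.

7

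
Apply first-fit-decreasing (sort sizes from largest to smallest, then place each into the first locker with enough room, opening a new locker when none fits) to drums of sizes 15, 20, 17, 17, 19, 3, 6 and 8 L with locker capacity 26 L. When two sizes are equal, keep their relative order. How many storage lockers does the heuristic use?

5

Sorted descending: 20, 19, 17, 17, 15, 8, 6, 3.
  20 → locker 1 (new)  [load 20/26]
  19 → locker 2 (new)  [load 19/26]
  17 → locker 3 (new)  [load 17/26]
  17 → locker 4 (new)  [load 17/26]
  15 → locker 5 (new)  [load 15/26]
  8 → locker 3  [load 25/26]
  6 → locker 1  [load 26/26]
  3 → locker 2  [load 22/26]
5 storage lockers opened.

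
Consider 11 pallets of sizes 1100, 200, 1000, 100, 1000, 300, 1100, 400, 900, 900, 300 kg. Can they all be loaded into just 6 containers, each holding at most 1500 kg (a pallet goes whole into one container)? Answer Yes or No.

Yes

A valid assignment using 6 containers:
  container 1: 1100 + 400 = 1500
  container 2: 1100 + 300 + 100 = 1500
  container 3: 1000 + 300 + 200 = 1500
  container 4: 1000 = 1000
  container 5: 900 = 900
  container 6: 900 = 900
Every load is within 1500 kg, so 6 containers suffice.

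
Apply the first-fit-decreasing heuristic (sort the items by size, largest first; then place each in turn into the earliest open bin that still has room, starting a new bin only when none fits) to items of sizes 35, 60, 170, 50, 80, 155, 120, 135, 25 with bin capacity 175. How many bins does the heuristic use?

Sorted descending: 170, 155, 135, 120, 80, 60, 50, 35, 25.
  170 → bin 1 (new)  [load 170/175]
  155 → bin 2 (new)  [load 155/175]
  135 → bin 3 (new)  [load 135/175]
  120 → bin 4 (new)  [load 120/175]
  80 → bin 5 (new)  [load 80/175]
  60 → bin 5  [load 140/175]
  50 → bin 4  [load 170/175]
  35 → bin 3  [load 170/175]
  25 → bin 5  [load 165/175]
5 bins opened.

5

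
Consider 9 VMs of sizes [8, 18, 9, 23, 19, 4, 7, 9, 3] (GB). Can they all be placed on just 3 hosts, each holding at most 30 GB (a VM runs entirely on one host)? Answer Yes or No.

Total = 100 GB; ⌈100/30⌉ = 4.
At least 4 hosts are required, but only 3 are allowed.

No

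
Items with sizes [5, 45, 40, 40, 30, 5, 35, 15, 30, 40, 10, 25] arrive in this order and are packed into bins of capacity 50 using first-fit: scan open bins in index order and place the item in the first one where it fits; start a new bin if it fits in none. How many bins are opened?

  5 → bin 1 (new)  [load 5/50]
  45 → bin 1  [load 50/50]
  40 → bin 2 (new)  [load 40/50]
  40 → bin 3 (new)  [load 40/50]
  30 → bin 4 (new)  [load 30/50]
  5 → bin 2  [load 45/50]
  35 → bin 5 (new)  [load 35/50]
  15 → bin 4  [load 45/50]
  30 → bin 6 (new)  [load 30/50]
  40 → bin 7 (new)  [load 40/50]
  10 → bin 3  [load 50/50]
  25 → bin 8 (new)  [load 25/50]
8 bins opened.

8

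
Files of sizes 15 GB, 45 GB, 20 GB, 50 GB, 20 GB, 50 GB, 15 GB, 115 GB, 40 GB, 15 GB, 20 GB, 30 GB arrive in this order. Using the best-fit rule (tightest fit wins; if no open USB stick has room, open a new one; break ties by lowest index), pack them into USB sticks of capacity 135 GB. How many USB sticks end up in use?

  15 → USB stick 1 (new)  [load 15/135]
  45 → USB stick 1  [load 60/135]
  20 → USB stick 1  [load 80/135]
  50 → USB stick 1  [load 130/135]
  20 → USB stick 2 (new)  [load 20/135]
  50 → USB stick 2  [load 70/135]
  15 → USB stick 2  [load 85/135]
  115 → USB stick 3 (new)  [load 115/135]
  40 → USB stick 2  [load 125/135]
  15 → USB stick 3  [load 130/135]
  20 → USB stick 4 (new)  [load 20/135]
  30 → USB stick 4  [load 50/135]
4 USB sticks opened.

4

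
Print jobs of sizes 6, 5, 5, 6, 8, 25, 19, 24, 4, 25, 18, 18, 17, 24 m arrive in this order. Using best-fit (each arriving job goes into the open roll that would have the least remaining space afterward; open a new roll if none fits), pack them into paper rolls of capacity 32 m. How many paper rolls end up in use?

  6 → roll 1 (new)  [load 6/32]
  5 → roll 1  [load 11/32]
  5 → roll 1  [load 16/32]
  6 → roll 1  [load 22/32]
  8 → roll 1  [load 30/32]
  25 → roll 2 (new)  [load 25/32]
  19 → roll 3 (new)  [load 19/32]
  24 → roll 4 (new)  [load 24/32]
  4 → roll 2  [load 29/32]
  25 → roll 5 (new)  [load 25/32]
  18 → roll 6 (new)  [load 18/32]
  18 → roll 7 (new)  [load 18/32]
  17 → roll 8 (new)  [load 17/32]
  24 → roll 9 (new)  [load 24/32]
9 paper rolls opened.

9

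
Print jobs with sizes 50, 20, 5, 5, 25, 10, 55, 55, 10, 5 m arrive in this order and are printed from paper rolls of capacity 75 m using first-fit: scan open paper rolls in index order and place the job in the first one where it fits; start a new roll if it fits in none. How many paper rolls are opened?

  50 → roll 1 (new)  [load 50/75]
  20 → roll 1  [load 70/75]
  5 → roll 1  [load 75/75]
  5 → roll 2 (new)  [load 5/75]
  25 → roll 2  [load 30/75]
  10 → roll 2  [load 40/75]
  55 → roll 3 (new)  [load 55/75]
  55 → roll 4 (new)  [load 55/75]
  10 → roll 2  [load 50/75]
  5 → roll 2  [load 55/75]
4 paper rolls opened.

4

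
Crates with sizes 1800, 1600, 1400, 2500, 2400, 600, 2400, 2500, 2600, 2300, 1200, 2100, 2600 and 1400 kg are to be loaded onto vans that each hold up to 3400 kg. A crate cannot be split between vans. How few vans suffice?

Total = 2600 + 2600 + 2500 + 2500 + 2400 + 2400 + 2300 + 2100 + 1800 + 1600 + 1400 + 1400 + 1200 + 600 = 27400 kg.
Lower bound: ⌈27400/3400⌉ = 9 vans.
A packing using 10 vans:
  van 1: 2600 + 600 = 3200
  van 2: 2600 = 2600
  van 3: 2500 = 2500
  van 4: 2500 = 2500
  van 5: 2400 = 2400
  van 6: 2400 = 2400
  van 7: 2300 = 2300
  van 8: 2100 + 1200 = 3300
  van 9: 1800 + 1600 = 3400
  van 10: 1400 + 1400 = 2800
No arrangement into 9 vans stays within capacity, so 10 is optimal.

10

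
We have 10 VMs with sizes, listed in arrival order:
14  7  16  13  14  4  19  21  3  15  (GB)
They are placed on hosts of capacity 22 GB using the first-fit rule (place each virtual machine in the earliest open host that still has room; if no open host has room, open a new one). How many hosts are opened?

7

  14 → host 1 (new)  [load 14/22]
  7 → host 1  [load 21/22]
  16 → host 2 (new)  [load 16/22]
  13 → host 3 (new)  [load 13/22]
  14 → host 4 (new)  [load 14/22]
  4 → host 2  [load 20/22]
  19 → host 5 (new)  [load 19/22]
  21 → host 6 (new)  [load 21/22]
  3 → host 3  [load 16/22]
  15 → host 7 (new)  [load 15/22]
7 hosts opened.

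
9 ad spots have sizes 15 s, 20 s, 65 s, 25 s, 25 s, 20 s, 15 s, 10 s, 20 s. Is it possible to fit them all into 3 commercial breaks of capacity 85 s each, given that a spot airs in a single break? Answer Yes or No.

Yes

A valid assignment using 3 commercial breaks:
  break 1: 65 + 20 = 85
  break 2: 25 + 25 + 20 + 15 = 85
  break 3: 20 + 15 + 10 = 45
Every load is within 85 s, so 3 commercial breaks suffice.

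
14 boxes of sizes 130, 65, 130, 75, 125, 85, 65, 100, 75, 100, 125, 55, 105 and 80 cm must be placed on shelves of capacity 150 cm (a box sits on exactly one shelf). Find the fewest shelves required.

11

Total = 130 + 130 + 125 + 125 + 105 + 100 + 100 + 85 + 80 + 75 + 75 + 65 + 65 + 55 = 1315 cm.
Lower bound: ⌈1315/150⌉ = 9 shelves.
A packing using 11 shelves:
  shelf 1: 130 = 130
  shelf 2: 130 = 130
  shelf 3: 125 = 125
  shelf 4: 125 = 125
  shelf 5: 105 = 105
  shelf 6: 100 = 100
  shelf 7: 100 = 100
  shelf 8: 85 + 65 = 150
  shelf 9: 80 + 65 = 145
  shelf 10: 75 + 75 = 150
  shelf 11: 55 = 55
No arrangement into 10 shelves stays within capacity, so 11 is optimal.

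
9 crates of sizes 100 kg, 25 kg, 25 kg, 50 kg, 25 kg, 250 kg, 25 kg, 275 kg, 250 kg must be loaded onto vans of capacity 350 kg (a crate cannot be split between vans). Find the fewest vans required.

3

Total = 275 + 250 + 250 + 100 + 50 + 25 + 25 + 25 + 25 = 1025 kg.
Lower bound: ⌈1025/350⌉ = 3 vans.
A packing using 3 vans:
  van 1: 275 + 50 + 25 = 350
  van 2: 250 + 100 = 350
  van 3: 250 + 25 + 25 + 25 = 325
This matches the lower bound, so 3 is optimal.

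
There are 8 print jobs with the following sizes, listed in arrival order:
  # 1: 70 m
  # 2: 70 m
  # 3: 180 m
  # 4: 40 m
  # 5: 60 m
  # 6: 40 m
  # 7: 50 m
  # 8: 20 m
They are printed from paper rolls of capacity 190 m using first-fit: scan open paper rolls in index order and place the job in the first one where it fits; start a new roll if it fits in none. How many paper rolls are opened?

  70 → roll 1 (new)  [load 70/190]
  70 → roll 1  [load 140/190]
  180 → roll 2 (new)  [load 180/190]
  40 → roll 1  [load 180/190]
  60 → roll 3 (new)  [load 60/190]
  40 → roll 3  [load 100/190]
  50 → roll 3  [load 150/190]
  20 → roll 3  [load 170/190]
3 paper rolls opened.

3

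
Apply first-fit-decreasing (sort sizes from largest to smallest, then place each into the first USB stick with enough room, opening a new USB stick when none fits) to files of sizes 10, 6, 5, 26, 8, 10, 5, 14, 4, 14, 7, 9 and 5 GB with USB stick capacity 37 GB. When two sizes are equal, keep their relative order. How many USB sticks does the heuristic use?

4

Sorted descending: 26, 14, 14, 10, 10, 9, 8, 7, 6, 5, 5, 5, 4.
  26 → USB stick 1 (new)  [load 26/37]
  14 → USB stick 2 (new)  [load 14/37]
  14 → USB stick 2  [load 28/37]
  10 → USB stick 1  [load 36/37]
  10 → USB stick 3 (new)  [load 10/37]
  9 → USB stick 2  [load 37/37]
  8 → USB stick 3  [load 18/37]
  7 → USB stick 3  [load 25/37]
  6 → USB stick 3  [load 31/37]
  5 → USB stick 3  [load 36/37]
  5 → USB stick 4 (new)  [load 5/37]
  5 → USB stick 4  [load 10/37]
  4 → USB stick 4  [load 14/37]
4 USB sticks opened.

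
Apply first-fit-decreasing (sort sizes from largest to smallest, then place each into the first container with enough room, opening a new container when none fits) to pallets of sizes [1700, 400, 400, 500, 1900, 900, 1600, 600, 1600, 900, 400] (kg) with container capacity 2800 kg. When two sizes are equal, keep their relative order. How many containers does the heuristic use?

4

Sorted descending: 1900, 1700, 1600, 1600, 900, 900, 600, 500, 400, 400, 400.
  1900 → container 1 (new)  [load 1900/2800]
  1700 → container 2 (new)  [load 1700/2800]
  1600 → container 3 (new)  [load 1600/2800]
  1600 → container 4 (new)  [load 1600/2800]
  900 → container 1  [load 2800/2800]
  900 → container 2  [load 2600/2800]
  600 → container 3  [load 2200/2800]
  500 → container 3  [load 2700/2800]
  400 → container 4  [load 2000/2800]
  400 → container 4  [load 2400/2800]
  400 → container 4  [load 2800/2800]
4 containers opened.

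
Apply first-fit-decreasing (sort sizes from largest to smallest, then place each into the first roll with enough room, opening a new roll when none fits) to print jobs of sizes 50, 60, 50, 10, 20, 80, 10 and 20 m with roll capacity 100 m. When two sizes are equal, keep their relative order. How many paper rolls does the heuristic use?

Sorted descending: 80, 60, 50, 50, 20, 20, 10, 10.
  80 → roll 1 (new)  [load 80/100]
  60 → roll 2 (new)  [load 60/100]
  50 → roll 3 (new)  [load 50/100]
  50 → roll 3  [load 100/100]
  20 → roll 1  [load 100/100]
  20 → roll 2  [load 80/100]
  10 → roll 2  [load 90/100]
  10 → roll 2  [load 100/100]
3 paper rolls opened.

3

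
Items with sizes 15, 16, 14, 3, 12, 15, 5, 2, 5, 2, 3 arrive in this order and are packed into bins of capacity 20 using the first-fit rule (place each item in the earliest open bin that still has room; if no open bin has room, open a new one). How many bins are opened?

  15 → bin 1 (new)  [load 15/20]
  16 → bin 2 (new)  [load 16/20]
  14 → bin 3 (new)  [load 14/20]
  3 → bin 1  [load 18/20]
  12 → bin 4 (new)  [load 12/20]
  15 → bin 5 (new)  [load 15/20]
  5 → bin 3  [load 19/20]
  2 → bin 1  [load 20/20]
  5 → bin 4  [load 17/20]
  2 → bin 2  [load 18/20]
  3 → bin 4  [load 20/20]
5 bins opened.

5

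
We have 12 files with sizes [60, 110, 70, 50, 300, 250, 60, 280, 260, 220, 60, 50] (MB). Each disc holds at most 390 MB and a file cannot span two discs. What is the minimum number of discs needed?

Total = 300 + 280 + 260 + 250 + 220 + 110 + 70 + 60 + 60 + 60 + 50 + 50 = 1770 MB.
Lower bound: ⌈1770/390⌉ = 5 discs.
A packing using 5 discs:
  disc 1: 300 + 70 = 370
  disc 2: 280 + 110 = 390
  disc 3: 260 + 60 + 60 = 380
  disc 4: 250 + 60 + 50 = 360
  disc 5: 220 + 50 = 270
This matches the lower bound, so 5 is optimal.

5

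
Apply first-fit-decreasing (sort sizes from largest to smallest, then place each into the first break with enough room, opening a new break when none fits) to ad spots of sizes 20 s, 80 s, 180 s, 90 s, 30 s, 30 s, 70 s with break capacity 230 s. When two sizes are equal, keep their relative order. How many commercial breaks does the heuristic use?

Sorted descending: 180, 90, 80, 70, 30, 30, 20.
  180 → break 1 (new)  [load 180/230]
  90 → break 2 (new)  [load 90/230]
  80 → break 2  [load 170/230]
  70 → break 3 (new)  [load 70/230]
  30 → break 1  [load 210/230]
  30 → break 2  [load 200/230]
  20 → break 1  [load 230/230]
3 commercial breaks opened.

3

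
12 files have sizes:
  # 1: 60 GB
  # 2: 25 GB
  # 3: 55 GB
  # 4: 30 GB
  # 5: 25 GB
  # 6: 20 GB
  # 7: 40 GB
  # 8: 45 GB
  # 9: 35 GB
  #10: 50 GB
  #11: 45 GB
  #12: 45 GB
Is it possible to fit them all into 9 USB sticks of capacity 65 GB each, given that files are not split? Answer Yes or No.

Yes

A valid assignment using 9 USB sticks:
  USB stick 1: 60 = 60
  USB stick 2: 55 = 55
  USB stick 3: 50 = 50
  USB stick 4: 45 + 20 = 65
  USB stick 5: 45 = 45
  USB stick 6: 45 = 45
  USB stick 7: 40 + 25 = 65
  USB stick 8: 35 + 30 = 65
  USB stick 9: 25 = 25
Every load is within 65 GB, so 9 USB sticks suffice.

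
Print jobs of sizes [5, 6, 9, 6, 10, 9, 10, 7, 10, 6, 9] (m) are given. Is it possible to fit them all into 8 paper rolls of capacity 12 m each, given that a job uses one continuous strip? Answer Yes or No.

No

Total = 87 m; ⌈87/12⌉ = 8.
The bound of 8 does not rule out 8, but exhaustive search shows no assignment into 8 paper rolls of capacity 12 m exists — the minimum is 9.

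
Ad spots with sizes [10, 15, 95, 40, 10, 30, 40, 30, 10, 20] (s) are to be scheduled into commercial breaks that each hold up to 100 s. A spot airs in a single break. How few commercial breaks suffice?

Total = 95 + 40 + 40 + 30 + 30 + 20 + 15 + 10 + 10 + 10 = 300 s.
Lower bound: ⌈300/100⌉ = 3 commercial breaks.
A packing using 4 commercial breaks:
  break 1: 95 = 95
  break 2: 40 + 40 + 20 = 100
  break 3: 30 + 30 + 15 + 10 + 10 = 95
  break 4: 10 = 10
No arrangement into 3 commercial breaks stays within capacity, so 4 is optimal.

4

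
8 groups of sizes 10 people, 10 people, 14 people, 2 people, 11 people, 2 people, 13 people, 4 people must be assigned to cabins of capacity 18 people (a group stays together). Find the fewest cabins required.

5

Total = 14 + 13 + 11 + 10 + 10 + 4 + 2 + 2 = 66 people.
Lower bound: ⌈66/18⌉ = 4 cabins.
Also, 5 groups each exceed 9 people, and no two of those can share a cabin, so at least 5 cabins are needed.
A packing using 5 cabins:
  cabin 1: 14 + 4 = 18
  cabin 2: 13 + 2 + 2 = 17
  cabin 3: 11 = 11
  cabin 4: 10 = 10
  cabin 5: 10 = 10
This matches the lower bound, so 5 is optimal.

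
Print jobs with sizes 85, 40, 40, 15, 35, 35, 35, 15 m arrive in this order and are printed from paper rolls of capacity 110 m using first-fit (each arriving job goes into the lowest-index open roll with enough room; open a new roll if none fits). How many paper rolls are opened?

  85 → roll 1 (new)  [load 85/110]
  40 → roll 2 (new)  [load 40/110]
  40 → roll 2  [load 80/110]
  15 → roll 1  [load 100/110]
  35 → roll 3 (new)  [load 35/110]
  35 → roll 3  [load 70/110]
  35 → roll 3  [load 105/110]
  15 → roll 2  [load 95/110]
3 paper rolls opened.

3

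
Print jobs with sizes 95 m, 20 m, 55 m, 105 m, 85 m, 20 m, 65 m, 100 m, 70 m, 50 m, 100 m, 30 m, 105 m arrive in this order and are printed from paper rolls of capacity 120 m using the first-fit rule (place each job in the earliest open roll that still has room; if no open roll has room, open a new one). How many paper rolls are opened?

  95 → roll 1 (new)  [load 95/120]
  20 → roll 1  [load 115/120]
  55 → roll 2 (new)  [load 55/120]
  105 → roll 3 (new)  [load 105/120]
  85 → roll 4 (new)  [load 85/120]
  20 → roll 2  [load 75/120]
  65 → roll 5 (new)  [load 65/120]
  100 → roll 6 (new)  [load 100/120]
  70 → roll 7 (new)  [load 70/120]
  50 → roll 5  [load 115/120]
  100 → roll 8 (new)  [load 100/120]
  30 → roll 2  [load 105/120]
  105 → roll 9 (new)  [load 105/120]
9 paper rolls opened.

9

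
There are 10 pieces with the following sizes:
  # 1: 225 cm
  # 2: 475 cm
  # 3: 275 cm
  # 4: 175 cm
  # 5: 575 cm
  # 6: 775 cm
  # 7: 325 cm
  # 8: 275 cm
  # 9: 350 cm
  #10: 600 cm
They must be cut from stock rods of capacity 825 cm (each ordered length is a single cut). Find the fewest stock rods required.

Total = 775 + 600 + 575 + 475 + 350 + 325 + 275 + 275 + 225 + 175 = 4050 cm.
Lower bound: ⌈4050/825⌉ = 5 stock rods.
A packing using 6 stock rods:
  stock rod 1: 775 = 775
  stock rod 2: 600 + 225 = 825
  stock rod 3: 575 + 175 = 750
  stock rod 4: 475 + 350 = 825
  stock rod 5: 325 + 275 = 600
  stock rod 6: 275 = 275
No arrangement into 5 stock rods stays within capacity, so 6 is optimal.

6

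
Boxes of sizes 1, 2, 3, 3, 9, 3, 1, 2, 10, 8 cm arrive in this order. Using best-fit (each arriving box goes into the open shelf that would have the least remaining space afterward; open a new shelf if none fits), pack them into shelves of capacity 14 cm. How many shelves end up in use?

4

  1 → shelf 1 (new)  [load 1/14]
  2 → shelf 1  [load 3/14]
  3 → shelf 1  [load 6/14]
  3 → shelf 1  [load 9/14]
  9 → shelf 2 (new)  [load 9/14]
  3 → shelf 1  [load 12/14]
  1 → shelf 1  [load 13/14]
  2 → shelf 2  [load 11/14]
  10 → shelf 3 (new)  [load 10/14]
  8 → shelf 4 (new)  [load 8/14]
4 shelves opened.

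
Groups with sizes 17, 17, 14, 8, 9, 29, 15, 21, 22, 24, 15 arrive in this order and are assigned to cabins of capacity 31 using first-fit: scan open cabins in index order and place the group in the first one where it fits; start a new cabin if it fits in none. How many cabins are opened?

  17 → cabin 1 (new)  [load 17/31]
  17 → cabin 2 (new)  [load 17/31]
  14 → cabin 1  [load 31/31]
  8 → cabin 2  [load 25/31]
  9 → cabin 3 (new)  [load 9/31]
  29 → cabin 4 (new)  [load 29/31]
  15 → cabin 3  [load 24/31]
  21 → cabin 5 (new)  [load 21/31]
  22 → cabin 6 (new)  [load 22/31]
  24 → cabin 7 (new)  [load 24/31]
  15 → cabin 8 (new)  [load 15/31]
8 cabins opened.

8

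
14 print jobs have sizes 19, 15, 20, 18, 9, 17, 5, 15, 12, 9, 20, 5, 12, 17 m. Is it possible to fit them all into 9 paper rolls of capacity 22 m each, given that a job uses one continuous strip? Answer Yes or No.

No

Total = 193 m; ⌈193/22⌉ = 9.
10 print jobs each exceed half the capacity and cannot share a roll, forcing at least 10 paper rolls.
At least 10 paper rolls are required, but only 9 are allowed.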